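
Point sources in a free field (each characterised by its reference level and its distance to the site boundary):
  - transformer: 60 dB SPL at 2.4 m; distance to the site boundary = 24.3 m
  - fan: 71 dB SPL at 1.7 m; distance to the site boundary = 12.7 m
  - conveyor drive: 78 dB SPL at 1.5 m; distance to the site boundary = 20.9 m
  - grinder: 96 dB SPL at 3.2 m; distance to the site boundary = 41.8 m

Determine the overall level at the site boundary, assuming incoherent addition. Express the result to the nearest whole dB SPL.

74 dB SPL

First find each source's level at the receiver (point-source: −20·log₁₀(r/r_ref)), then combine on an intensity basis.
transformer: 60 − 20·log₁₀(24.3/2.4) = 60 − 20.11 = 39.89 dB SPL.
fan: 71 − 20·log₁₀(12.7/1.7) = 71 − 17.47 = 53.53 dB SPL.
conveyor drive: 78 − 20·log₁₀(20.9/1.5) = 78 − 22.88 = 55.12 dB SPL.
grinder: 96 − 20·log₁₀(41.8/3.2) = 96 − 22.32 = 73.68 dB SPL.
Σ 10^(L/10) = 2.389e+07 → L_total = 10·log₁₀(2.389e+07) = 73.78 dB SPL.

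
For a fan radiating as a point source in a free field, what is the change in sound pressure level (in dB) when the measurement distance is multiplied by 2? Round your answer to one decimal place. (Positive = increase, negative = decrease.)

-6.0 dB

Point-source spreading: ΔL = −20·log₁₀(r₂/r₁).
ΔL = −20·log₁₀(2) = -6.02 dB.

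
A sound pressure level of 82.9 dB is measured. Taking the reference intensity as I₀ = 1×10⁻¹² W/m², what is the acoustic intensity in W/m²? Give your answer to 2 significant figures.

I/I₀ = 10^(82.9/10) = 1.95e+08, so I = 1.95e+08 × 10⁻¹² W/m².

0.00019 W/m²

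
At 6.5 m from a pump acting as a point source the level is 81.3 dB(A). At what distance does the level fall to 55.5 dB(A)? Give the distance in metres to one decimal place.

126.7 m

The 25.8 dB drop corresponds to a distance ratio of 10^(25.8/20) for a point source.
r₂ = 6.5·10^((81.3−55.5)/20) = 6.5·10^(25.8/20) = 126.74 m.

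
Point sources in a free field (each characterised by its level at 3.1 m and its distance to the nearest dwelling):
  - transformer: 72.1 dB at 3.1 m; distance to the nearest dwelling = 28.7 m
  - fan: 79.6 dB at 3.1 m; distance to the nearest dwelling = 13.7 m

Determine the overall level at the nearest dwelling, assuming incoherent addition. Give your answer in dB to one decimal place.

66.9 dB

Apply inverse-square spreading to bring every level to the receiver, then sum 10^(L/10).
transformer: 72.1 − 20·log₁₀(28.7/3.1) = 72.1 − 19.33 = 52.77 dB.
fan: 79.6 − 20·log₁₀(13.7/3.1) = 79.6 − 12.91 = 66.69 dB.
Σ 10^(L/10) = 4.859e+06 → L_total = 10·log₁₀(4.859e+06) = 66.87 dB.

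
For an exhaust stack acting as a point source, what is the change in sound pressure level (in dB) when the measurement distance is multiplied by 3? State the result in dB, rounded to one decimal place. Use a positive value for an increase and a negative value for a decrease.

With spherical spreading the level changes by −20·log₁₀(r₂/r₁).
ΔL = −20·log₁₀(3) = -9.54 dB.

-9.5 dB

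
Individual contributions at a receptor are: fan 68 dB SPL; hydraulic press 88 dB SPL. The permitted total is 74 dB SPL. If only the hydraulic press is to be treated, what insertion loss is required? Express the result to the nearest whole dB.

15 dB

The untreated sources together contribute 10^(68/10) = 6.310e+06, i.e. 68.00 dB SPL.
To meet 74 dB SPL overall, the treated hydraulic press may contribute at most 10^(74/10) − 6.310e+06 = 1.881e+07, i.e. 72.74 dB SPL.
So the hydraulic press must be reduced from 88 to 72.74 dB SPL: IL = 15.26 dB.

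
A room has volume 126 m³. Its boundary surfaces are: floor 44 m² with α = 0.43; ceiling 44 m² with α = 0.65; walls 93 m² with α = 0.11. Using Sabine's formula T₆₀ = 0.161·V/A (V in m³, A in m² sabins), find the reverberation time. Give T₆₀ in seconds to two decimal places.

0.35 s

A = Σ Sᵢαᵢ = 44·0.43 + 44·0.65 + 93·0.11 = 57.75 m².
T₆₀ = 0.161·V/A = 0.161·126/57.75 = 0.351 s.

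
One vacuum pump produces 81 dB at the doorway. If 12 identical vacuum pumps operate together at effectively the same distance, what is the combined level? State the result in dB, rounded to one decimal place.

L_total = L₁ + 10·log₁₀ N for N identical incoherent sources.
L_total = 81 + 10·log₁₀(12) = 81 + 10.792 = 91.79 dB.

91.8 dB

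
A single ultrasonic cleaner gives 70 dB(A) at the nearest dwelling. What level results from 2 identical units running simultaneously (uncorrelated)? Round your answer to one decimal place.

L_total = L₁ + 10·log₁₀ N for N identical incoherent sources.
L_total = 70 + 10·log₁₀(2) = 70 + 3.010 = 73.01 dB(A).

73.0 dB(A)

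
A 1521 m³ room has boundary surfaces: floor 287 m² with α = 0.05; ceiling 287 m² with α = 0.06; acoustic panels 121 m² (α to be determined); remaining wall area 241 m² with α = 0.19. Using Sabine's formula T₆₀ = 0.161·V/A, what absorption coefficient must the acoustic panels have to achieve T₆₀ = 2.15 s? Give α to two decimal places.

A = 0.161·V/T₆₀ = 0.161·1521/2.15 = 113.90 m² sabins.
Absorption from the other surfaces = 287·0.05 + 287·0.06 + 241·0.19 = 77.36 m², so the acoustic panels must supply 36.54 m² over 121 m².
α = 36.54/121 = 0.302.

0.30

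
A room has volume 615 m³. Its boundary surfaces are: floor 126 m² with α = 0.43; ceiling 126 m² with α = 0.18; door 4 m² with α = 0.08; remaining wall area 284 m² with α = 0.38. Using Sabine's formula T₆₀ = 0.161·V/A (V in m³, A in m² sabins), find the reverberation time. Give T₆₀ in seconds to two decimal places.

0.53 s

Summing Sᵢαᵢ: 126·0.43 + 126·0.18 + 4·0.08 + 284·0.38 = 185.10 m².
T₆₀ = 0.161·V/A = 0.161·615/185.10 = 0.535 s.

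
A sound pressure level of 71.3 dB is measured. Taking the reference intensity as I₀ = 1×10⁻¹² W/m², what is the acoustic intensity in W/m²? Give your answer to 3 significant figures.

I = I₀·10^(L/10) = 10⁻¹² × 10^(71.3/10) = 10^(-4.870).

1.35e-05 W/m²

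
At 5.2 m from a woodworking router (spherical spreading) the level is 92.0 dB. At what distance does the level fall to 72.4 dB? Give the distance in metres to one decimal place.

The 19.6 dB drop corresponds to a distance ratio of 10^(19.6/20) for a point source.
r₂ = 5.2·10^((92.0−72.4)/20) = 5.2·10^(19.6/20) = 49.66 m.

49.7 m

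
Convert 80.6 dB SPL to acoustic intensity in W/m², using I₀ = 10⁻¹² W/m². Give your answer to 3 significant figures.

0.000115 W/m²

I = I₀·10^(L/10) = 10⁻¹² × 10^(80.6/10) = 10^(-3.940).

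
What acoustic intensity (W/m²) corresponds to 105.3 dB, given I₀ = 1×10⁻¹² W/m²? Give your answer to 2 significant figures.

0.034 W/m²

L = 10·log₁₀(I/I₀) ⇒ I = I₀·10^(L/10) = 10⁻¹² × 10^10.53.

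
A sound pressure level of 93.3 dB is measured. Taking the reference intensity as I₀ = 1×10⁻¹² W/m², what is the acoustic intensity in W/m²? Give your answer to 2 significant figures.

L = 10·log₁₀(I/I₀) ⇒ I = I₀·10^(L/10) = 10⁻¹² × 10^9.33.

0.0021 W/m²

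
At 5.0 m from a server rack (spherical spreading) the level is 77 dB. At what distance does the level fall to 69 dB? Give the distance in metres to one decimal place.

12.6 m

The 8.0 dB drop corresponds to a distance ratio of 10^(8.0/20) for a point source.
r₂ = 5.0·10^((77−69)/20) = 5.0·10^(8.0/20) = 12.56 m.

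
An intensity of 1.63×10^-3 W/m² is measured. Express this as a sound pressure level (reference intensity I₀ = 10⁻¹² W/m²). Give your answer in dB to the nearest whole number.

92 dB

I/I₀ = 1.63×10^-3/10⁻¹² = 1.63×10^9, and L = 10·log₁₀(I/I₀).
L = 10·(0.2122 + 9) = 92.12 dB.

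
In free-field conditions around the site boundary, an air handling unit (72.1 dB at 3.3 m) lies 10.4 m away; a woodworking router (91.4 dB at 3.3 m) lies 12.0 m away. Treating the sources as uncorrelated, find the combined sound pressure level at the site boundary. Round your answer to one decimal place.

Propagate each source to the receiver with L = L_ref − 20·log₁₀(r/r_ref), then add intensities.
air handling unit: 72.1 − 20·log₁₀(10.4/3.3) = 72.1 − 9.97 = 62.13 dB.
woodworking router: 91.4 − 20·log₁₀(12.0/3.3) = 91.4 − 11.21 = 80.19 dB.
Σ 10^(L/10) = 1.060e+08 → L_total = 10·log₁₀(1.060e+08) = 80.25 dB.

80.3 dB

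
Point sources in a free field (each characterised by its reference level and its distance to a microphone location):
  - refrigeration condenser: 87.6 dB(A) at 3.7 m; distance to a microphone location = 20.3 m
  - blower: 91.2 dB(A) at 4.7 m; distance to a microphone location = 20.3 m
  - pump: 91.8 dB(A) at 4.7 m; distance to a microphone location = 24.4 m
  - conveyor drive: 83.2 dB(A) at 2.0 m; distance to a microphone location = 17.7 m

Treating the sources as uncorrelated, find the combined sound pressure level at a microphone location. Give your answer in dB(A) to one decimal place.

81.7 dB(A)

Propagate each source to the receiver with L = L_ref − 20·log₁₀(r/r_ref), then add intensities.
refrigeration condenser: 87.6 − 20·log₁₀(20.3/3.7) = 87.6 − 14.79 = 72.81 dB(A).
blower: 91.2 − 20·log₁₀(20.3/4.7) = 91.2 − 12.71 = 78.49 dB(A).
pump: 91.8 − 20·log₁₀(24.4/4.7) = 91.8 − 14.31 = 77.49 dB(A).
conveyor drive: 83.2 − 20·log₁₀(17.7/2.0) = 83.2 − 18.94 = 64.26 dB(A).
Σ 10^(L/10) = 1.486e+08 → L_total = 10·log₁₀(1.486e+08) = 81.72 dB(A).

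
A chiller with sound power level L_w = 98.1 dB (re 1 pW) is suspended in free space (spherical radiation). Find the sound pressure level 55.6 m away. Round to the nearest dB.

52 dB

L_p = L_w − 10·log₁₀(4π·r²) with r = 55.6 m.
4π·r² = 3.885e+04 m², 10·log₁₀ of that is 45.894 dB.
L_p = 98.1 − 45.894 = 52.21 dB.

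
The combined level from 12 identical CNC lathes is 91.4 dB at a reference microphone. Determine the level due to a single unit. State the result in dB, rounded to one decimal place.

For N identical incoherent sources L_total = L₁ + 10·log₁₀ N, so L₁ = 91.4 − 10·log₁₀(12) = 91.4 − 10.792.

80.6 dB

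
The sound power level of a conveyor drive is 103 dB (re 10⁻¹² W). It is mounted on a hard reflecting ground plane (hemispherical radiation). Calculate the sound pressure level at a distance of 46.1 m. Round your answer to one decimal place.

Free-field hemispherical radiation: L_p = L_w − 10·log₁₀(2π·r²), r = 46.1 m.
2π·r² = 1.335e+04 m², 10·log₁₀ of that is 41.256 dB.
L_p = 103 − 41.256 = 61.74 dB.

61.7 dB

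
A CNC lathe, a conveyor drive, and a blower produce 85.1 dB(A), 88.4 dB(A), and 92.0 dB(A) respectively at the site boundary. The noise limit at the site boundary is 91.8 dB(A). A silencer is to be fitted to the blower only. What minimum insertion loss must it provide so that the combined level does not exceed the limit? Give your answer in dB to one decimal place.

Everything except the blower sums to 10^(85.1/10) + 10^(88.4/10) = 1.015e+09 in linear terms, 90.07 dB(A).
The limit corresponds to 10^(91.8/10) = 1.514e+09; subtracting the fixed part leaves 4.981e+08 for the blower, i.e. 86.97 dB(A).
Required insertion loss = 92.0 − 86.97 = 5.03 dB.

5.0 dB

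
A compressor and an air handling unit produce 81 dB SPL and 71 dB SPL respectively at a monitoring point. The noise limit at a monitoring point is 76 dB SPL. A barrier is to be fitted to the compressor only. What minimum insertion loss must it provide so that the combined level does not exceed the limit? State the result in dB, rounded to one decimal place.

Fixed contribution from the other source: Σ 10^(L/10) = 10^(71/10) = 1.259e+07 (71.00 dB SPL).
To meet 76 dB SPL overall, the treated compressor may contribute at most 10^(76/10) − 1.259e+07 = 2.722e+07, i.e. 74.35 dB SPL.
So the compressor must be reduced from 81 to 74.35 dB SPL: IL = 6.65 dB.

6.7 dB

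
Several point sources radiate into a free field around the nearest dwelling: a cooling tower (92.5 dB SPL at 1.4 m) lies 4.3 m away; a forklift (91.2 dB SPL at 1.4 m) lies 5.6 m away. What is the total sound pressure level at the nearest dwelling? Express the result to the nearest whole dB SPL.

84 dB SPL

Apply inverse-square spreading to bring every level to the receiver, then sum 10^(L/10).
cooling tower: 92.5 − 20·log₁₀(4.3/1.4) = 92.5 − 9.75 = 82.75 dB SPL.
forklift: 91.2 − 20·log₁₀(5.6/1.4) = 91.2 − 12.04 = 79.16 dB SPL.
Σ 10^(L/10) = 2.709e+08 → L_total = 10·log₁₀(2.709e+08) = 84.33 dB SPL.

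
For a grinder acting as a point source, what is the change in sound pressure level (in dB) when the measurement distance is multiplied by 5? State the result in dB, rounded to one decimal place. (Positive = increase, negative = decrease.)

-14.0 dB

A point source loses 6 dB per doubling of distance; generally ΔL = −20·log₁₀(r₂/r₁).
ΔL = −20·log₁₀(5) = -13.98 dB.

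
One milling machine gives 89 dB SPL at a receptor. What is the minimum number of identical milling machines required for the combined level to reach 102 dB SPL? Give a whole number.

N identical sources give L₁ + 10·log₁₀ N, so require 10·log₁₀ N ≥ 102 − 89 = 13.0 dB.
N ≥ 10^(13.0/10) = 19.953, so N = 20.

20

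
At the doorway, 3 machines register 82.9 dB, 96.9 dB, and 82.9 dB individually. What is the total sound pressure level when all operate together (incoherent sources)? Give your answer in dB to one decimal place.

Incoherent sources combine by intensity addition: L_total = 10·log₁₀(Σ 10^(L_i/10)).
Σ 10^(L/10) = 10^(82.9/10) + 10^(96.9/10) + 10^(82.9/10) = 5.288e+09.
L_total = 10·log₁₀(5.288e+09) = 97.23 dB.

97.2 dB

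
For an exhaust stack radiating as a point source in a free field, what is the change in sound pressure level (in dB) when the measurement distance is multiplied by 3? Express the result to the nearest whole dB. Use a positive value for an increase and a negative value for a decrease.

A point source loses 6 dB per doubling of distance; generally ΔL = −20·log₁₀(r₂/r₁).
ΔL = −20·log₁₀(3) = -9.54 dB.

-10 dB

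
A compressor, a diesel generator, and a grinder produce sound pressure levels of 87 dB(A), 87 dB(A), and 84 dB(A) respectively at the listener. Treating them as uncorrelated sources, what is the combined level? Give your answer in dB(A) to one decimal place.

91.0 dB(A)

For uncorrelated sources the intensities add, so convert each level to linear form, sum, and take 10·log₁₀ of the total.
Σ 10^(L/10) = 10^(87/10) + 10^(87/10) + 10^(84/10) = 1.254e+09.
L_total = 10·log₁₀(1.254e+09) = 90.98 dB(A).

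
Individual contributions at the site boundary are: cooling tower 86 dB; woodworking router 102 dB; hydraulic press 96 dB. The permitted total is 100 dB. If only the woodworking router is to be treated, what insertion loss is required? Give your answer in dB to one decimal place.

4.5 dB

Everything except the woodworking router sums to 10^(86/10) + 10^(96/10) = 4.379e+09 in linear terms, 96.41 dB.
The limit corresponds to 10^(100/10) = 1.000e+10; subtracting the fixed part leaves 5.621e+09 for the woodworking router, i.e. 97.50 dB.
So the woodworking router must be reduced from 102 to 97.50 dB: IL = 4.50 dB.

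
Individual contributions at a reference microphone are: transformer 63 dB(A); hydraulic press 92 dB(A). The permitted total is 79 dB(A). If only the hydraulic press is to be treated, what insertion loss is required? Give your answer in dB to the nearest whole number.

Fixed contribution from the other source: Σ 10^(L/10) = 10^(63/10) = 1.995e+06 (63.00 dB(A)).
The limit corresponds to 10^(79/10) = 7.943e+07; subtracting the fixed part leaves 7.744e+07 for the hydraulic press, i.e. 78.89 dB(A).
Required insertion loss = 92 − 78.89 = 13.11 dB.

13 dB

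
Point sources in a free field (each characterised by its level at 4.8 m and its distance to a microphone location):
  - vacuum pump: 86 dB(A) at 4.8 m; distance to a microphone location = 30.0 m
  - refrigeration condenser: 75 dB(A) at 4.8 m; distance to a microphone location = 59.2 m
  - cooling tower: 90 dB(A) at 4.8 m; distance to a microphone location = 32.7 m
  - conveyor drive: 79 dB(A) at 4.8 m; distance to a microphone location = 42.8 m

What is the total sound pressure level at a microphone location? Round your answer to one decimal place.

75.2 dB(A)

Propagate each source to the receiver with L = L_ref − 20·log₁₀(r/r_ref), then add intensities.
vacuum pump: 86 − 20·log₁₀(30.0/4.8) = 86 − 15.92 = 70.08 dB(A).
refrigeration condenser: 75 − 20·log₁₀(59.2/4.8) = 75 − 21.82 = 53.18 dB(A).
cooling tower: 90 − 20·log₁₀(32.7/4.8) = 90 − 16.67 = 73.33 dB(A).
conveyor drive: 79 − 20·log₁₀(42.8/4.8) = 79 − 19.00 = 60.00 dB(A).
Σ 10^(L/10) = 3.295e+07 → L_total = 10·log₁₀(3.295e+07) = 75.18 dB(A).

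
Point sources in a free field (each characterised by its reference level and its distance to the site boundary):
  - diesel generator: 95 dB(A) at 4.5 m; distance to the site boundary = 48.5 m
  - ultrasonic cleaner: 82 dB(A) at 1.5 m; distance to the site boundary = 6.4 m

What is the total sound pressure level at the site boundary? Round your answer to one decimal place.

75.6 dB(A)

Propagate each source to the receiver with L = L_ref − 20·log₁₀(r/r_ref), then add intensities.
diesel generator: 95 − 20·log₁₀(48.5/4.5) = 95 − 20.65 = 74.35 dB(A).
ultrasonic cleaner: 82 − 20·log₁₀(6.4/1.5) = 82 − 12.60 = 69.40 dB(A).
Σ 10^(L/10) = 3.593e+07 → L_total = 10·log₁₀(3.593e+07) = 75.55 dB(A).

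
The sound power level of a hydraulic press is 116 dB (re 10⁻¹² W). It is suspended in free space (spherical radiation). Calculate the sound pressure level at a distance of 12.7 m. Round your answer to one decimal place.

82.9 dB

The power spreads over a sphere of area 4π·r², so L_p = L_w − 10·log₁₀(4π·r²).
4π·r² = 2027 m², 10·log₁₀ of that is 33.068 dB.
L_p = 116 − 33.068 = 82.93 dB.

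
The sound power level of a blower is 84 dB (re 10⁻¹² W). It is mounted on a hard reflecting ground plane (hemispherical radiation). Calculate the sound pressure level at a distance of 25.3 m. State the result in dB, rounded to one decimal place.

L_p = L_w − 10·log₁₀(2π·r²) with r = 25.3 m.
2π·r² = 4022 m², 10·log₁₀ of that is 36.044 dB.
L_p = 84 − 36.044 = 47.96 dB.

48.0 dB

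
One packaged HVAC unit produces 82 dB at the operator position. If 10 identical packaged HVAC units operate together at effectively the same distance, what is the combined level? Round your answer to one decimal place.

N identical incoherent sources raise the level by 10·log₁₀ N.
L_total = 82 + 10·log₁₀(10) = 82 + 10.000 = 92.00 dB.

92.0 dB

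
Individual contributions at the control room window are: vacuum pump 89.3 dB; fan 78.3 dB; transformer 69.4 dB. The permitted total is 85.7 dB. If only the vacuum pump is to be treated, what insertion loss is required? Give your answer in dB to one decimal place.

4.6 dB

Fixed contribution from the other sources: Σ 10^(L/10) = 10^(78.3/10) + 10^(69.4/10) = 7.632e+07 (78.83 dB).
To meet 85.7 dB overall, the treated vacuum pump may contribute at most 10^(85.7/10) − 7.632e+07 = 2.952e+08, i.e. 84.70 dB.
So the vacuum pump must be reduced from 89.3 to 84.70 dB: IL = 4.60 dB.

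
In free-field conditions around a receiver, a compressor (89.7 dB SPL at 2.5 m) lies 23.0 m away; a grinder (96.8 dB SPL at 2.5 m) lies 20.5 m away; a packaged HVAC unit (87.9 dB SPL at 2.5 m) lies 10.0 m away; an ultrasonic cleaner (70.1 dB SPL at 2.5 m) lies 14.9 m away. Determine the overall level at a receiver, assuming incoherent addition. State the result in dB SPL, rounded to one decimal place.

Propagate each source to the receiver with L = L_ref − 20·log₁₀(r/r_ref), then add intensities.
compressor: 89.7 − 20·log₁₀(23.0/2.5) = 89.7 − 19.28 = 70.42 dB SPL.
grinder: 96.8 − 20·log₁₀(20.5/2.5) = 96.8 − 18.28 = 78.52 dB SPL.
packaged HVAC unit: 87.9 − 20·log₁₀(10.0/2.5) = 87.9 − 12.04 = 75.86 dB SPL.
ultrasonic cleaner: 70.1 − 20·log₁₀(14.9/2.5) = 70.1 − 15.50 = 54.60 dB SPL.
Σ 10^(L/10) = 1.210e+08 → L_total = 10·log₁₀(1.210e+08) = 80.83 dB SPL.

80.8 dB SPL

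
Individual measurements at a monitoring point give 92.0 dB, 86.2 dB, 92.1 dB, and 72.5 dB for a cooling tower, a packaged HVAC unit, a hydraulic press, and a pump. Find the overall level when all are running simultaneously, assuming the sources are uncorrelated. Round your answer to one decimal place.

Incoherent sources combine by intensity addition: L_total = 10·log₁₀(Σ 10^(L_i/10)).
Σ 10^(L/10) = 10^(92.0/10) + 10^(86.2/10) + 10^(92.1/10) + 10^(72.5/10) = 3.641e+09.
L_total = 10·log₁₀(3.641e+09) = 95.61 dB.

95.6 dB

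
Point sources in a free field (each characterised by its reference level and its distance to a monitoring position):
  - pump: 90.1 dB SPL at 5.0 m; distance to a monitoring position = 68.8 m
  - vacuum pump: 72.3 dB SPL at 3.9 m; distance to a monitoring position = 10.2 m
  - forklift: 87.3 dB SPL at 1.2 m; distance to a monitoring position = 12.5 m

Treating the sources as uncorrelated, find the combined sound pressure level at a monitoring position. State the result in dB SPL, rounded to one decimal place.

Apply inverse-square spreading to bring every level to the receiver, then sum 10^(L/10).
pump: 90.1 − 20·log₁₀(68.8/5.0) = 90.1 − 22.77 = 67.33 dB SPL.
vacuum pump: 72.3 − 20·log₁₀(10.2/3.9) = 72.3 − 8.35 = 63.95 dB SPL.
forklift: 87.3 − 20·log₁₀(12.5/1.2) = 87.3 − 20.35 = 66.95 dB SPL.
Σ 10^(L/10) = 1.284e+07 → L_total = 10·log₁₀(1.284e+07) = 71.08 dB SPL.

71.1 dB SPL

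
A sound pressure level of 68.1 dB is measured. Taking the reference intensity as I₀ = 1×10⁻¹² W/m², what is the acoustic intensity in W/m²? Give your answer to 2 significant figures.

I/I₀ = 10^(68.1/10) = 6.457e+06, so I = 6.457e+06 × 10⁻¹² W/m².

6.5e-06 W/m²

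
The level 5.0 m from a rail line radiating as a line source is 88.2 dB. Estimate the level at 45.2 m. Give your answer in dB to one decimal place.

78.6 dB

For a line source, L₂ = L₁ − 10·log₁₀(r₂/r₁).
L₂ = 88.2 − 10·log₁₀(45.2/5.0) = 88.2 − 9.562 = 78.64 dB.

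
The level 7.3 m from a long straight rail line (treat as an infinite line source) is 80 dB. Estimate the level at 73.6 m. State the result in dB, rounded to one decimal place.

70.0 dB

For a line source, L₂ = L₁ − 10·log₁₀(r₂/r₁).
L₂ = 80 − 10·log₁₀(73.6/7.3) = 80 − 10.036 = 69.96 dB.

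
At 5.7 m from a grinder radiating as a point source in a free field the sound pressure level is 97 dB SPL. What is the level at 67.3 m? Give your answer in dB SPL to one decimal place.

For a point source, L₂ = L₁ − 20·log₁₀(r₂/r₁).
L₂ = 97 − 20·log₁₀(67.3/5.7) = 97 − 21.443 = 75.56 dB SPL.

75.6 dB SPL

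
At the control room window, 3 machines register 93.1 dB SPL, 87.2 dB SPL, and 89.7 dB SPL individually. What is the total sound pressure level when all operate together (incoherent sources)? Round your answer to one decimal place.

95.4 dB SPL

For uncorrelated sources the intensities add, so convert each level to linear form, sum, and take 10·log₁₀ of the total.
Σ 10^(L/10) = 10^(93.1/10) + 10^(87.2/10) + 10^(89.7/10) = 3.500e+09.
L_total = 10·log₁₀(3.500e+09) = 95.44 dB SPL.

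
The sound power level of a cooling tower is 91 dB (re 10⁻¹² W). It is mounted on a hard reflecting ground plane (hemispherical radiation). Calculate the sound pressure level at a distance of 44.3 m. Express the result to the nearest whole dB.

Free-field hemispherical radiation: L_p = L_w − 10·log₁₀(2π·r²), r = 44.3 m.
2π·r² = 1.233e+04 m², 10·log₁₀ of that is 40.910 dB.
L_p = 91 − 40.910 = 50.09 dB.

50 dB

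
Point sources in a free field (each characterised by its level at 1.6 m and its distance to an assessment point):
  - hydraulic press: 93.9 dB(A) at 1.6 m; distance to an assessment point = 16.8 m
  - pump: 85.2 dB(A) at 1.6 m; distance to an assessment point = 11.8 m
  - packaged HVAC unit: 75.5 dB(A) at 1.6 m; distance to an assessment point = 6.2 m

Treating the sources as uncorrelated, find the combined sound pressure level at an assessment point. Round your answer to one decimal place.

Apply inverse-square spreading to bring every level to the receiver, then sum 10^(L/10).
hydraulic press: 93.9 − 20·log₁₀(16.8/1.6) = 93.9 − 20.42 = 73.48 dB(A).
pump: 85.2 − 20·log₁₀(11.8/1.6) = 85.2 − 17.36 = 67.84 dB(A).
packaged HVAC unit: 75.5 − 20·log₁₀(6.2/1.6) = 75.5 − 11.77 = 63.73 dB(A).
Σ 10^(L/10) = 3.072e+07 → L_total = 10·log₁₀(3.072e+07) = 74.87 dB(A).

74.9 dB(A)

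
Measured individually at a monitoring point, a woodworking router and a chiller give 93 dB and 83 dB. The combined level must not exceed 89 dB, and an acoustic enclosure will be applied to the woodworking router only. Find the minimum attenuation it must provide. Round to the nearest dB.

5 dB

The untreated sources together contribute 10^(83/10) = 1.995e+08, i.e. 83.00 dB.
The limit corresponds to 10^(89/10) = 7.943e+08; subtracting the fixed part leaves 5.948e+08 for the woodworking router, i.e. 87.74 dB.
So the woodworking router must be reduced from 93 to 87.74 dB: IL = 5.26 dB.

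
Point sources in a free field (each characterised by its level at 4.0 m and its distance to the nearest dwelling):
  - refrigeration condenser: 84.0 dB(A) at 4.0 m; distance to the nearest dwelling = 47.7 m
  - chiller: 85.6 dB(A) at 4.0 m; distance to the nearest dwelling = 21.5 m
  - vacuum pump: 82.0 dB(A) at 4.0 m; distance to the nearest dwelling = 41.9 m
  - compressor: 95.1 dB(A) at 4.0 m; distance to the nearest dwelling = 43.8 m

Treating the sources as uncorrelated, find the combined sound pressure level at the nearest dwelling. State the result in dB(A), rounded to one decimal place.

76.3 dB(A)

Apply inverse-square spreading to bring every level to the receiver, then sum 10^(L/10).
refrigeration condenser: 84.0 − 20·log₁₀(47.7/4.0) = 84.0 − 21.53 = 62.47 dB(A).
chiller: 85.6 − 20·log₁₀(21.5/4.0) = 85.6 − 14.61 = 70.99 dB(A).
vacuum pump: 82.0 − 20·log₁₀(41.9/4.0) = 82.0 − 20.40 = 61.60 dB(A).
compressor: 95.1 − 20·log₁₀(43.8/4.0) = 95.1 − 20.79 = 74.31 dB(A).
Σ 10^(L/10) = 4.277e+07 → L_total = 10·log₁₀(4.277e+07) = 76.31 dB(A).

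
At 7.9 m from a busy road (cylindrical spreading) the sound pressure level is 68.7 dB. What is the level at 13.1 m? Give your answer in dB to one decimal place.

Cylindrical spreading from a line source gives a 10·log₁₀(r₂/r₁) drop.
L₂ = 68.7 − 10·log₁₀(13.1/7.9) = 68.7 − 2.196 = 66.50 dB.

66.5 dB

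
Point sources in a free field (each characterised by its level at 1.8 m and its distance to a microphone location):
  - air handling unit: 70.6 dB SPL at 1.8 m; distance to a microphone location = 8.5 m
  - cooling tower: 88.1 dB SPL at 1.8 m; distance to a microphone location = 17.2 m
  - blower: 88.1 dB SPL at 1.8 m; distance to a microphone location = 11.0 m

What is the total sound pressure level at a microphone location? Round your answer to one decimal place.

74.0 dB SPL

First find each source's level at the receiver (point-source: −20·log₁₀(r/r_ref)), then combine on an intensity basis.
air handling unit: 70.6 − 20·log₁₀(8.5/1.8) = 70.6 − 13.48 = 57.12 dB SPL.
cooling tower: 88.1 − 20·log₁₀(17.2/1.8) = 88.1 − 19.61 = 68.49 dB SPL.
blower: 88.1 − 20·log₁₀(11.0/1.8) = 88.1 − 15.72 = 72.38 dB SPL.
Σ 10^(L/10) = 2.487e+07 → L_total = 10·log₁₀(2.487e+07) = 73.96 dB SPL.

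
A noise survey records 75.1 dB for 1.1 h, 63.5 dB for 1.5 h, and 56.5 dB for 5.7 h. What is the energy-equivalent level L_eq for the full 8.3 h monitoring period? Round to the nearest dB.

67 dB

The energy average is taken in the linear domain: L_eq = 10·log₁₀[(Σ tᵢ·10^(Lᵢ/10))/T], T = 8.3 h.
Σ tᵢ·10^(Lᵢ/10) = 1.1·10^(75.1/10) + 1.5·10^(63.5/10) + 5.7·10^(56.5/10) = 4.150e+07.
L_eq = 10·log₁₀(4.150e+07/8.3) = 66.99 dB.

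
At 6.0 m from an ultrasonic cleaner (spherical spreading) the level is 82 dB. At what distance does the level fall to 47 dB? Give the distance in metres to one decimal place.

337.4 m

Point-source spreading drops the level by 20·log₁₀(r₂/r₁); inverting, r₂/r₁ = 10^(ΔL/20).
r₂ = 6.0·10^((82−47)/20) = 6.0·10^(35.0/20) = 337.40 m.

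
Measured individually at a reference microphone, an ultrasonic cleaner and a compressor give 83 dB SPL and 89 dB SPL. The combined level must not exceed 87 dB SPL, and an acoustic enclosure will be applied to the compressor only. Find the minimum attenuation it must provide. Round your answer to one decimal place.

The untreated sources together contribute 10^(83/10) = 1.995e+08, i.e. 83.00 dB SPL.
The limit corresponds to 10^(87/10) = 5.012e+08; subtracting the fixed part leaves 3.017e+08 for the compressor, i.e. 84.80 dB SPL.
Required insertion loss = 89 − 84.80 = 4.20 dB.

4.2 dB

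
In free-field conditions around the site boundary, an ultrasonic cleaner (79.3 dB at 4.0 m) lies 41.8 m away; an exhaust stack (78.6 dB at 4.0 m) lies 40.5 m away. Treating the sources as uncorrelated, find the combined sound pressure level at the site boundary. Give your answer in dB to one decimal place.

61.7 dB

Apply inverse-square spreading to bring every level to the receiver, then sum 10^(L/10).
ultrasonic cleaner: 79.3 − 20·log₁₀(41.8/4.0) = 79.3 − 20.38 = 58.92 dB.
exhaust stack: 78.6 − 20·log₁₀(40.5/4.0) = 78.6 − 20.11 = 58.49 dB.
Σ 10^(L/10) = 1.486e+06 → L_total = 10·log₁₀(1.486e+06) = 61.72 dB.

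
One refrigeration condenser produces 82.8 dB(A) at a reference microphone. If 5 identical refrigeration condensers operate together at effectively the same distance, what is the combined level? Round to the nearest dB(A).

N identical incoherent sources raise the level by 10·log₁₀ N.
L_total = 82.8 + 10·log₁₀(5) = 82.8 + 6.990 = 89.79 dB(A).

90 dB(A)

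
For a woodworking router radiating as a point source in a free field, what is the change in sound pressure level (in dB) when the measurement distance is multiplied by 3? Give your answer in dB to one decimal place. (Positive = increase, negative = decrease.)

-9.5 dB

Point-source spreading: ΔL = −20·log₁₀(r₂/r₁).
ΔL = −20·log₁₀(3) = -9.54 dB.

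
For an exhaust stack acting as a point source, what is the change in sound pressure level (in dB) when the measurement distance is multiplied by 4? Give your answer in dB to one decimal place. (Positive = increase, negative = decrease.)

-12.0 dB

With spherical spreading the level changes by −20·log₁₀(r₂/r₁).
ΔL = −20·log₁₀(4) = -12.04 dB.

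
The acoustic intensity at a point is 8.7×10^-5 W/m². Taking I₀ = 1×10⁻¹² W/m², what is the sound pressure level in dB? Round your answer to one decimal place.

L = 10·log₁₀(I/I₀) = 10·log₁₀(8.7×10^-5/10⁻¹²) = 10·log₁₀(8.7×10^7).
L = 10·(0.9395 + 7) = 79.40 dB.

79.4 dB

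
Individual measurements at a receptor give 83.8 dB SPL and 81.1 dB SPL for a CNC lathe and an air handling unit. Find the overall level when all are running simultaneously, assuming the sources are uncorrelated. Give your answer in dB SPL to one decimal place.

85.7 dB SPL

Incoherent sources combine by intensity addition: L_total = 10·log₁₀(Σ 10^(L_i/10)).
Σ 10^(L/10) = 10^(83.8/10) + 10^(81.1/10) = 3.687e+08.
L_total = 10·log₁₀(3.687e+08) = 85.67 dB SPL.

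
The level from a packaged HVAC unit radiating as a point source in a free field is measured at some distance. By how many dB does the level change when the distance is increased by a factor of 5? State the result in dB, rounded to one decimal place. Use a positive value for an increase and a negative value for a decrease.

A point source loses 6 dB per doubling of distance; generally ΔL = −20·log₁₀(r₂/r₁).
ΔL = −20·log₁₀(5) = -13.98 dB.

-14.0 dB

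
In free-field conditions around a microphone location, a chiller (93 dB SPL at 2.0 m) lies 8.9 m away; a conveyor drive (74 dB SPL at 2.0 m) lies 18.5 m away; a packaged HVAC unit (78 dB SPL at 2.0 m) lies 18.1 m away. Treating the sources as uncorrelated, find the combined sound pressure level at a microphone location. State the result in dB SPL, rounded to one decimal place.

First find each source's level at the receiver (point-source: −20·log₁₀(r/r_ref)), then combine on an intensity basis.
chiller: 93 − 20·log₁₀(8.9/2.0) = 93 − 12.97 = 80.03 dB SPL.
conveyor drive: 74 − 20·log₁₀(18.5/2.0) = 74 − 19.32 = 54.68 dB SPL.
packaged HVAC unit: 78 − 20·log₁₀(18.1/2.0) = 78 − 19.13 = 58.87 dB SPL.
Σ 10^(L/10) = 1.018e+08 → L_total = 10·log₁₀(1.018e+08) = 80.08 dB SPL.

80.1 dB SPL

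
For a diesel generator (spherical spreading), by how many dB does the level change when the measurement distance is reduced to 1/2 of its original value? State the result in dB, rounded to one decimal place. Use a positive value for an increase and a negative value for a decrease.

Point-source spreading: ΔL = −20·log₁₀(r₂/r₁).
ΔL = −20·log₁₀(0.5) = +6.02 dB.

+6.0 dB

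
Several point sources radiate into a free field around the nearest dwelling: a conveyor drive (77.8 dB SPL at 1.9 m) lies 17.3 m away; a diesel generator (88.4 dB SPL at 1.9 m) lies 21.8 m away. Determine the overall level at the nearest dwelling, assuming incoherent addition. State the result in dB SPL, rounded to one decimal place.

67.8 dB SPL

Apply inverse-square spreading to bring every level to the receiver, then sum 10^(L/10).
conveyor drive: 77.8 − 20·log₁₀(17.3/1.9) = 77.8 − 19.19 = 58.61 dB SPL.
diesel generator: 88.4 − 20·log₁₀(21.8/1.9) = 88.4 − 21.19 = 67.21 dB SPL.
Σ 10^(L/10) = 5.982e+06 → L_total = 10·log₁₀(5.982e+06) = 67.77 dB SPL.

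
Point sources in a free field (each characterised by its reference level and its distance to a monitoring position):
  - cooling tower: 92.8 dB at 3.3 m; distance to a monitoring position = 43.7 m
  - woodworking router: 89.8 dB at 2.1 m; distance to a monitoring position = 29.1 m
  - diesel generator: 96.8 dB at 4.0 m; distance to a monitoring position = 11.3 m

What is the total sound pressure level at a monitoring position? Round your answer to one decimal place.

First find each source's level at the receiver (point-source: −20·log₁₀(r/r_ref)), then combine on an intensity basis.
cooling tower: 92.8 − 20·log₁₀(43.7/3.3) = 92.8 − 22.44 = 70.36 dB.
woodworking router: 89.8 − 20·log₁₀(29.1/2.1) = 89.8 − 22.83 = 66.97 dB.
diesel generator: 96.8 − 20·log₁₀(11.3/4.0) = 96.8 − 9.02 = 87.78 dB.
Σ 10^(L/10) = 6.156e+08 → L_total = 10·log₁₀(6.156e+08) = 87.89 dB.

87.9 dB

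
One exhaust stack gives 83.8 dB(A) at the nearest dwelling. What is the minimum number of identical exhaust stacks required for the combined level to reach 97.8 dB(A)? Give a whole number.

The shortfall is 97.8 − 83.8 = 14.0 dB, and N units add 10·log₁₀ N, so need 10·log₁₀ N ≥ 14.0.
N ≥ 10^(14.0/10) = 25.119, so N = 26.

26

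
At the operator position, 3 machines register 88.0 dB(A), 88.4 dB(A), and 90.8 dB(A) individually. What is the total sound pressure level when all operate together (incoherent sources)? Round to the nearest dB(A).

94 dB(A)

For uncorrelated sources the intensities add, so convert each level to linear form, sum, and take 10·log₁₀ of the total.
Σ 10^(L/10) = 10^(88.0/10) + 10^(88.4/10) + 10^(90.8/10) = 2.525e+09.
L_total = 10·log₁₀(2.525e+09) = 94.02 dB(A).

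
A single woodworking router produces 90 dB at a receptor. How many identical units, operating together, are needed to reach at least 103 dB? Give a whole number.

20

The shortfall is 103 − 90 = 13.0 dB, and N units add 10·log₁₀ N, so need 10·log₁₀ N ≥ 13.0.
N ≥ 10^(13.0/10) = 19.953, so N = 20.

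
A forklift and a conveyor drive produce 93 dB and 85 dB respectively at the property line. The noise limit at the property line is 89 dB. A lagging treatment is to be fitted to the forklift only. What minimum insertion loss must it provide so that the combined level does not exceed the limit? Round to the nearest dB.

6 dB

Everything except the forklift sums to 10^(85/10) = 3.162e+08 in linear terms, 85.00 dB.
To meet 89 dB overall, the treated forklift may contribute at most 10^(89/10) − 3.162e+08 = 4.781e+08, i.e. 86.80 dB.
So the forklift must be reduced from 93 to 86.80 dB: IL = 6.20 dB.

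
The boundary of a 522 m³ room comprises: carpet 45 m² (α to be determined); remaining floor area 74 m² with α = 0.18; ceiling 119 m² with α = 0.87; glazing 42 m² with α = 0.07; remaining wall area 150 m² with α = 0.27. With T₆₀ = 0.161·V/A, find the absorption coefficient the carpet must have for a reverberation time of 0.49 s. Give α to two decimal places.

0.25

Required total absorption A = 0.161·522/0.49 = 171.51 m².
Absorption from the other surfaces = 74·0.18 + 119·0.87 + 42·0.07 + 150·0.27 = 160.29 m², so the carpet must supply 11.22 m² over 45 m².
α = 11.22/45 = 0.249.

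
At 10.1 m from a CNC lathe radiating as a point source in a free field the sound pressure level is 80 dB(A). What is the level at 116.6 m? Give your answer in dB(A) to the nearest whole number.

59 dB(A)

Point-source attenuation: ΔL = 20·log₁₀(r₂/r₁) = 20·log₁₀(116.6/10.1) = 21.248 dB.
L₂ = 80 − 20·log₁₀(116.6/10.1) = 80 − 21.248 = 58.75 dB(A).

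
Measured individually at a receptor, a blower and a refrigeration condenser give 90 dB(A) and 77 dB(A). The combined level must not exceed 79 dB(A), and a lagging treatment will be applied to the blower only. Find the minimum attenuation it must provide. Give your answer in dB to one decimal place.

Everything except the blower sums to 10^(77/10) = 5.012e+07 in linear terms, 77.00 dB(A).
The limit corresponds to 10^(79/10) = 7.943e+07; subtracting the fixed part leaves 2.931e+07 for the blower, i.e. 74.67 dB(A).
So the blower must be reduced from 90 to 74.67 dB(A): IL = 15.33 dB.

15.3 dB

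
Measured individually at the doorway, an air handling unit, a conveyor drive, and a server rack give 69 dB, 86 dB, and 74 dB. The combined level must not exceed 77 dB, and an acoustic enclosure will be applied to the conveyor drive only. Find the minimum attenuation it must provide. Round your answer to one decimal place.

13.7 dB

Everything except the conveyor drive sums to 10^(69/10) + 10^(74/10) = 3.306e+07 in linear terms, 75.19 dB.
The limit corresponds to 10^(77/10) = 5.012e+07; subtracting the fixed part leaves 1.706e+07 for the conveyor drive, i.e. 72.32 dB.
So the conveyor drive must be reduced from 86 to 72.32 dB: IL = 13.68 dB.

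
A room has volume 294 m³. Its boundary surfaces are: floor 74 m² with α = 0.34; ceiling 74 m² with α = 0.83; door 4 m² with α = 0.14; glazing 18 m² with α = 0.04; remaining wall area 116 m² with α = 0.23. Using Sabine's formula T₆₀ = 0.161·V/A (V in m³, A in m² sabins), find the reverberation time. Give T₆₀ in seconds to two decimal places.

Summing Sᵢαᵢ: 74·0.34 + 74·0.83 + 4·0.14 + 18·0.04 + 116·0.23 = 114.54 m².
T₆₀ = 0.161·V/A = 0.161·294/114.54 = 0.413 s.

0.41 s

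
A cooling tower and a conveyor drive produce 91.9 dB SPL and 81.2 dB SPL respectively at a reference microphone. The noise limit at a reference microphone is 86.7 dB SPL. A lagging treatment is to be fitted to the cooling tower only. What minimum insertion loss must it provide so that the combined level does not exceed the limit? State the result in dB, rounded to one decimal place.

6.6 dB

Fixed contribution from the other source: Σ 10^(L/10) = 10^(81.2/10) = 1.318e+08 (81.20 dB SPL).
The limit corresponds to 10^(86.7/10) = 4.677e+08; subtracting the fixed part leaves 3.359e+08 for the cooling tower, i.e. 85.26 dB SPL.
So the cooling tower must be reduced from 91.9 to 85.26 dB SPL: IL = 6.64 dB.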